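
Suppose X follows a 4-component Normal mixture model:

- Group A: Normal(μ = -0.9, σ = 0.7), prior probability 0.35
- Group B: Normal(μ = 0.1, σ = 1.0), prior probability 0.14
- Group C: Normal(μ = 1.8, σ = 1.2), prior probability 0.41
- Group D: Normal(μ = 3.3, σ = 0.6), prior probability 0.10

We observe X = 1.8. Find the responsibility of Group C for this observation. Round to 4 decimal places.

By Bayes' theorem, P(k | x) = P(Z=k) f_k(x) / Σ_j P(Z=j) f_j(x).
Normal densities:
  L_A = (1/(0.7·√(2π)))·exp(−(1.8−-0.9)²/(2·0.7²)) = 0.569918·exp(-7.43878) = 0.000335114
  L_B = (1/(1.0·√(2π)))·exp(−(1.8−0.1)²/(2·1.0²)) = 0.398942·exp(-1.44500) = 0.0940491
  L_C = (1/(1.2·√(2π)))·exp(−(1.8−1.8)²/(2·1.2²)) = 0.332452·exp(-0.00000) = 0.332452
  L_D = (1/(0.6·√(2π)))·exp(−(1.8−3.3)²/(2·0.6²)) = 0.664904·exp(-3.12500) = 0.0292138
Weight by the priors:
  P(Z=A)·L_A = 0.35 × 0.000335114 = 0.00011729
  P(Z=B)·L_B = 0.14 × 0.0940491 = 0.0131669
  P(Z=C)·L_C = 0.41 × 0.332452 = 0.136305
  P(Z=D)·L_D = 0.10 × 0.0292138 = 0.00292138
Evidence: 0.00011729 + 0.0131669 + 0.136305 + 0.00292138 = 0.152511
So the posterior for Group C is 0.136305 / 0.152511 ≈ 0.8937.

0.8937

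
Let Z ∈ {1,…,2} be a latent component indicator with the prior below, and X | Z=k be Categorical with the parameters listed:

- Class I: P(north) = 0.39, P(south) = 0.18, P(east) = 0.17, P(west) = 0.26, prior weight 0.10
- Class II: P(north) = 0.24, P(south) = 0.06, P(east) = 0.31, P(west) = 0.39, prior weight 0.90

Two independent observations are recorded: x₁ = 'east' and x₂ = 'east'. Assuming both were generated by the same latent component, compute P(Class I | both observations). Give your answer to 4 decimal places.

Posterior ∝ prior × likelihood, so P(k | x) ∝ π_k f_k(x); normalise over all components.
Since both observations come from the same component, the likelihood for component k is f_k(x₁)·f_k(x₂).
  p_I = [0.17] × [0.17] = 0.0289
  p_II = [0.31] × [0.31] = 0.0961
Unnormalised posteriors:
  π_I·p_I = 0.10 × 0.0289 = 0.00289
  π_II·p_II = 0.90 × 0.0961 = 0.08649
Normaliser: 0.00289 + 0.08649 = 0.08938
P(Class I | x₁, x₂) = 0.00289 / 0.08938 ≈ 0.0323

0.0323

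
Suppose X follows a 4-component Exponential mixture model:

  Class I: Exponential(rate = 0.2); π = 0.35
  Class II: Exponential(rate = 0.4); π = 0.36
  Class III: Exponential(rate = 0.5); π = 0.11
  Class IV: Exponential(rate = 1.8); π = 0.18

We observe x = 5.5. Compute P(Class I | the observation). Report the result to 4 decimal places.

Apply Bayes' rule: the posterior for each component is proportional to its prior times its likelihood at x.
Evaluate each component's likelihood at the observed value:
  p_I = 0.2·e^(−0.2·5.5) = 0.2·e^(−1.1000) = 0.0665742
  p_II = 0.4·e^(−0.4·5.5) = 0.4·e^(−2.2000) = 0.0443213
  p_III = 0.5·e^(−0.5·5.5) = 0.5·e^(−2.7500) = 0.0319639
  p_IV = 1.8·e^(−1.8·5.5) = 1.8·e^(−9.9000) = 9.03144e-05
Unnormalised posteriors:
  π_I·p_I = 0.35 × 0.0665742 = 0.023301
  π_II·p_II = 0.36 × 0.0443213 = 0.0159557
  π_III·p_III = 0.11 × 0.0319639 = 0.00351603
  π_IV·p_IV = 0.18 × 9.03144e-05 = 1.62566e-05
Sum: 0.023301 + 0.0159557 + 0.00351603 + 1.62566e-05 = 0.0427889
So the posterior for Class I is 0.023301 / 0.0427889 ≈ 0.5446.

0.5446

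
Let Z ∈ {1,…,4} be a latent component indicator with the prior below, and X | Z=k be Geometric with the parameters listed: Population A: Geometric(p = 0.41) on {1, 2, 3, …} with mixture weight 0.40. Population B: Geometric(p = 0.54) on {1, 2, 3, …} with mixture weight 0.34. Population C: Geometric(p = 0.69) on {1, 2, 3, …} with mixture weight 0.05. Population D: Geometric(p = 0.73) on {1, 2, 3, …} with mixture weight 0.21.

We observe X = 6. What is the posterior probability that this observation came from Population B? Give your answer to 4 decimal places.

0.2390

Apply Bayes' rule: the posterior for each component is proportional to its prior times its likelihood at x.
Component likelihoods at x = 6:
  f_A = 0.41·(1−0.41)^5 = 0.41·0.0714924 = 0.0293119
  f_B = 0.54·(1−0.54)^5 = 0.54·0.0205963 = 0.011122
  f_C = 0.69·(1−0.69)^5 = 0.69·0.00286292 = 0.00197541
  f_D = 0.73·(1−0.73)^5 = 0.73·0.00143489 = 0.00104747
Unnormalised posteriors:
  π_A·f_A = 0.40 × 0.0293119 = 0.0117248
  π_B·f_B = 0.34 × 0.011122 = 0.00378148
  π_C·f_C = 0.05 × 0.00197541 = 9.87706e-05
  π_D·f_D = 0.21 × 0.00104747 = 0.000219969
Sum: 0.0117248 + 0.00378148 + 9.87706e-05 + 0.000219969 = 0.015825
Responsibility of Population B: 0.00378148 / 0.015825 ≈ 0.2390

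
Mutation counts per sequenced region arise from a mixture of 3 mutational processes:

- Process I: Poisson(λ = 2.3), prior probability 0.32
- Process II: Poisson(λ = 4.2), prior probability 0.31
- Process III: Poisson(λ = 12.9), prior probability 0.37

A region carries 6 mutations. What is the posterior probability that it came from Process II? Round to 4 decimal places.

0.7391

Apply Bayes' rule: the posterior for each component is proportional to its prior times its likelihood at x.
Poisson probabilities:
  L_I = e^(−2.3)·2.3^6/6! = 0.0206138
  L_II = e^(−4.2)·4.2^6/6! = 0.114321
  L_III = e^(−12.9)·12.9^6/6! = 0.0159885
Weight by the priors:
  π_I·L_I = 0.32 × 0.0206138 = 0.0065964
  π_II·L_II = 0.31 × 0.114321 = 0.0354395
  π_III·L_III = 0.37 × 0.0159885 = 0.00591573
Denominator: 0.0065964 + 0.0354395 + 0.00591573 = 0.0479517
Responsibility of Process II: 0.0354395 / 0.0479517 ≈ 0.7391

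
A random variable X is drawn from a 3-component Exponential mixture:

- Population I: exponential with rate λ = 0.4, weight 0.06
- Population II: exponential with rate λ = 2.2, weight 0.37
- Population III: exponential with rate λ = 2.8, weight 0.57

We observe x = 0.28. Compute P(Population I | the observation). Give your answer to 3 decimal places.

P(component k | x) = π_k·f_k(x) / marginal(x), where marginal(x) = Σ_j π_j·f_j(x).
Component likelihoods at x = 0.28:
  L_I = 0.4·e^(−0.4·0.28) = 0.4·e^(−0.1120) = 0.357618
  L_II = 2.2·e^(−2.2·0.28) = 2.2·e^(−0.6160) = 1.18822
  L_III = 2.8·e^(−2.8·0.28) = 2.8·e^(−0.7840) = 1.27841
Prior × likelihood for each component:
  π_I·L_I = 0.06 × 0.357618 = 0.0214571
  π_II·L_II = 0.37 × 1.18822 = 0.439642
  π_III·L_III = 0.57 × 1.27841 = 0.728695
Normaliser: 0.0214571 + 0.439642 + 0.728695 = 1.18979
So the posterior for Population I is 0.0214571 / 1.18979 ≈ 0.018.

0.018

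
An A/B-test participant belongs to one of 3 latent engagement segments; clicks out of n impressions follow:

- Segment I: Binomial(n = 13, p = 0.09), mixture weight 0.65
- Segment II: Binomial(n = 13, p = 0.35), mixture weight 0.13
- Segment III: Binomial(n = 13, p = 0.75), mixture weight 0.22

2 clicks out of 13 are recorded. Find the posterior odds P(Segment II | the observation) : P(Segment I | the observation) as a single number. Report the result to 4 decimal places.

Only the two components matter; the odds are (π_i f_i(x)) / (π_j f_j(x)).
Component likelihoods at x = 2 clicks out of 13:
  f_I = C(13,2)·0.09^2·0.91^11 = 78·0.0081·0.354369 = 0.22389
  f_II = C(13,2)·0.35^2·0.65^11 = 78·0.1225·0.00875078 = 0.0836137
  f_III = C(13,2)·0.75^2·0.25^11 = 78·0.5625·2.38419e-07 = 1.04606e-05
Odds = (0.13/0.65) × (0.0836137/0.22389) = 0.2 × 0.373459 ≈ 0.0747

0.0747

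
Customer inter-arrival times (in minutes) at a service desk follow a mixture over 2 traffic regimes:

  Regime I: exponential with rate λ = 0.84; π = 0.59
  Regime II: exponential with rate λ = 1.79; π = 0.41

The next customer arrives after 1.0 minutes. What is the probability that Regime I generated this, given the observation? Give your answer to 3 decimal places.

P(component k | x) = π_k·f_k(x) / marginal(x), where marginal(x) = Σ_j π_j·f_j(x).
Evaluate each component's likelihood at the observed value:
  f_I = 0.362637
  f_II = 0.298859
Prior × likelihood for each component:
  π_I·f_I = 0.59 × 0.362637 = 0.213956
  π_II·f_II = 0.41 × 0.298859 = 0.122532
Sum: 0.213956 + 0.122532 = 0.336488
P(Regime I | the observation) = 0.213956 / 0.336488 ≈ 0.636

0.636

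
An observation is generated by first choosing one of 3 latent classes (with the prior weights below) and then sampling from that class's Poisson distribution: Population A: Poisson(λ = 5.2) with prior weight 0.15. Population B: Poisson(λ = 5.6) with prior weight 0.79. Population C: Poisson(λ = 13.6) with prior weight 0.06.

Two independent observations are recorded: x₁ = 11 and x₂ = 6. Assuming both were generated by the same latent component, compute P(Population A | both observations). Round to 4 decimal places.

0.1042

Apply Bayes' rule: the posterior for each component is proportional to its prior times its likelihood at x.
Since both observations come from the same component, the likelihood for component k is f_k(x₁)·f_k(x₂).
  f_A = [e^(−5.2)·5.2^11/11! = 0.0103884] × [0.15148] = 0.00157364
  f_B = [e^(−5.6)·5.6^11/11! = 0.0157349] × [0.158397] = 0.00249236
  f_C = [e^(−13.6)·13.6^11/11! = 0.0914887] × [0.0109017] = 0.000997386
Prior × likelihood for each component:
  π_A·f_A = 0.15 × 0.00157364 = 0.000236046
  π_B·f_B = 0.79 × 0.00249236 = 0.00196896
  π_C·f_C = 0.06 × 0.000997386 = 5.98432e-05
Denominator: 0.000236046 + 0.00196896 + 5.98432e-05 = 0.00226485
Responsibility of Population A: 0.000236046 / 0.00226485 ≈ 0.1042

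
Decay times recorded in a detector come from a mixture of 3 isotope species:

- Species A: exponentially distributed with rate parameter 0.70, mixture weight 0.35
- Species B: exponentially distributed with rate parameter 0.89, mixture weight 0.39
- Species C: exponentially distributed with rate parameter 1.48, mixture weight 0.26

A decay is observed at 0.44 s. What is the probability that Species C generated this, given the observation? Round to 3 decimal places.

0.326

By Bayes' theorem, P(k | x) = P(Z=k) f_k(x) / Σ_j P(Z=j) f_j(x).
Component likelihoods at x = 0.44 s:
  p_A = 0.70·e^(−0.70·0.44) = 0.70·e^(−0.3080) = 0.514441
  p_B = 0.89·e^(−0.89·0.44) = 0.89·e^(−0.3916) = 0.601617
  p_C = 1.48·e^(−1.48·0.44) = 1.48·e^(−0.6512) = 0.771701
Multiply by the mixture weights:
  P(Z=A)·p_A = 0.35 × 0.514441 = 0.180054
  P(Z=B)·p_B = 0.39 × 0.601617 = 0.234631
  P(Z=C)·p_C = 0.26 × 0.771701 = 0.200642
Evidence: 0.180054 + 0.234631 + 0.200642 = 0.615327
Responsibility of Species C: 0.200642 / 0.615327 ≈ 0.326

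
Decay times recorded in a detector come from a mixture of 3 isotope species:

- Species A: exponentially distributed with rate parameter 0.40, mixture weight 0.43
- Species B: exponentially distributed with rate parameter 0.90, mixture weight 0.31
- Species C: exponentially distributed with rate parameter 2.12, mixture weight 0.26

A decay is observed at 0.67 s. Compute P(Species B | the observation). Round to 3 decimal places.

Apply Bayes' rule: the posterior for each component is proportional to its prior times its likelihood at x.
Component likelihoods at x = 0.67 s:
  p_A = 0.305963
  p_B = 0.492451
  p_C = 0.512229
Weight by the priors:
  P(Z=A)·p_A = 0.43 × 0.305963 = 0.131564
  P(Z=B)·p_B = 0.31 × 0.492451 = 0.15266
  P(Z=C)·p_C = 0.26 × 0.512229 = 0.133179
Sum: 0.131564 + 0.15266 + 0.133179 = 0.417403
Responsibility of Species B: 0.15266 / 0.417403 ≈ 0.366

0.366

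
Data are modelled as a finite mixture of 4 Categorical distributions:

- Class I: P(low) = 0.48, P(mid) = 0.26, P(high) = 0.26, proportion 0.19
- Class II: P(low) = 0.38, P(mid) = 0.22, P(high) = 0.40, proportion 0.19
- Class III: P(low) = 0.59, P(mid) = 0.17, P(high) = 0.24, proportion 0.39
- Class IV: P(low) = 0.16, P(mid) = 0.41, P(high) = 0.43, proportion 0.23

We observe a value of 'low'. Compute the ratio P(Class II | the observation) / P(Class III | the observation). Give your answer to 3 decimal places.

0.314

The posterior odds equal the prior odds times the likelihood ratio: (π_i/π_j)·(f_i(x)/f_j(x)).
Evaluate each component's likelihood at the observed value:
  p_I = 0.48
  p_II = 0.38
  p_III = 0.59
  p_IV = 0.16
0.0722 / 0.2301 ≈ 0.314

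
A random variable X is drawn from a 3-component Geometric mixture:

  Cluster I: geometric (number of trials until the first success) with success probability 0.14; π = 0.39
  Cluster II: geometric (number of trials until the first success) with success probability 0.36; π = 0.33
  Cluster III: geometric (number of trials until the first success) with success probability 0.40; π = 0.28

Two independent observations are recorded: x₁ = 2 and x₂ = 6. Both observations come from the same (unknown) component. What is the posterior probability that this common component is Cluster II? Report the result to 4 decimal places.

0.3619

By Bayes' theorem, P(k | x) = π_k f_k(x) / Σ_j π_j f_j(x).
Since both observations come from the same component, the likelihood for component k is f_k(x₁)·f_k(x₂).
  L_I = [0.14·(1−0.14)^1 = 0.14·0.86 = 0.1204] × [0.0658598] = 0.00792952
  L_II = [0.36·(1−0.36)^1 = 0.36·0.64 = 0.2304] × [0.0386547] = 0.00890604
  L_III = [0.40·(1−0.40)^1 = 0.40·0.6 = 0.24] × [0.031104] = 0.00746496
Unnormalised posteriors:
  π_I·L_I = 0.39 × 0.00792952 = 0.00309251
  π_II·L_II = 0.33 × 0.00890604 = 0.00293899
  π_III·L_III = 0.28 × 0.00746496 = 0.00209019
Evidence: 0.00309251 + 0.00293899 + 0.00209019 = 0.0081217
P(Cluster II | x₁,x₂) = 0.00293899 / 0.0081217 ≈ 0.3619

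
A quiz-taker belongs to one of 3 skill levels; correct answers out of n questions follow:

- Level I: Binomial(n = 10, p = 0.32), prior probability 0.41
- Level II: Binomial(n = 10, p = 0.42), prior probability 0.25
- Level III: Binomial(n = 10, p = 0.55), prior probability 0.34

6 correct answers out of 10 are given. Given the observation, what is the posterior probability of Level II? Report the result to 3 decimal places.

Apply Bayes' rule: the posterior for each component is proportional to its prior times its likelihood at x.
Evaluate each component's likelihood at the observed value:
  p_I = C(10,6)·0.32^6·0.68^4 = 210·0.00107374·0.213814 = 0.048212
  p_II = C(10,6)·0.42^6·0.58^4 = 210·0.00548903·0.113165 = 0.130445
  p_III = C(10,6)·0.55^6·0.45^4 = 210·0.0276806·0.0410062 = 0.238367
Weight by the priors:
  P(Z=I)·p_I = 0.41 × 0.048212 = 0.0197669
  P(Z=II)·p_II = 0.25 × 0.130445 = 0.0326112
  P(Z=III)·p_III = 0.34 × 0.238367 = 0.0810447
Normaliser: 0.0197669 + 0.0326112 + 0.0810447 = 0.133423
So the posterior for Level II is 0.0326112 / 0.133423 ≈ 0.244.

0.244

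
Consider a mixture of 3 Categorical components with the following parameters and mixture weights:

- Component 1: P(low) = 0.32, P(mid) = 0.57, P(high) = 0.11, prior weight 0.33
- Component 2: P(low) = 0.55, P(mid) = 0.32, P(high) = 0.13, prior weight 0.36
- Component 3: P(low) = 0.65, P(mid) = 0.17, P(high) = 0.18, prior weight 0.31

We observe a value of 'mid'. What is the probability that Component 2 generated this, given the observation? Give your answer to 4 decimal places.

0.3236

By Bayes' theorem, P(k | x) = w_k f_k(x) / Σ_j w_j f_j(x).
Component likelihoods at x = 'mid':
  p_1 = 0.57
  p_2 = 0.32
  p_3 = 0.17
Unnormalised posteriors:
  w_1·p_1 = 0.33 × 0.57 = 0.1881
  w_2·p_2 = 0.36 × 0.32 = 0.1152
  w_3·p_3 = 0.31 × 0.17 = 0.0527
Normaliser: 0.1881 + 0.1152 + 0.0527 = 0.356
P(Component 2 | x) = 0.1152 / 0.356 ≈ 0.3236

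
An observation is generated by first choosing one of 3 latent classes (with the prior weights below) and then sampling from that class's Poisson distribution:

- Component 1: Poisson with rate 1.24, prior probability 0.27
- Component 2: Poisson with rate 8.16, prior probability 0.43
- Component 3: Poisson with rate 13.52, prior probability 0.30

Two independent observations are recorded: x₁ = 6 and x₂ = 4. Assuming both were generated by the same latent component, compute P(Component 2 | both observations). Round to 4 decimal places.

0.9934

Posterior ∝ prior × likelihood, so P(k | x) ∝ w_k f_k(x); normalise over all components.
Since both observations come from the same component, the likelihood for component k is f_k(x₁)·f_k(x₂).
  p_1 = [e^(−1.24)·1.24^6/6! = 0.00146107] × [0.0285069] = 4.16507e-05
  p_2 = [e^(−8.16)·8.16^6/6! = 0.11721] × [0.0528088] = 0.00618973
  p_3 = [e^(−13.52)·13.52^6/6! = 0.011399] × [0.00187083] = 2.13256e-05
Prior × likelihood for each component:
  w_1·p_1 = 0.27 × 4.16507e-05 = 1.12457e-05
  w_2·p_2 = 0.43 × 0.00618973 = 0.00266159
  w_3·p_3 = 0.30 × 2.13256e-05 = 6.39767e-06
Marginal: 1.12457e-05 + 0.00266159 + 6.39767e-06 = 0.00267923
Responsibility of Component 2: 0.00266159 / 0.00267923 ≈ 0.9934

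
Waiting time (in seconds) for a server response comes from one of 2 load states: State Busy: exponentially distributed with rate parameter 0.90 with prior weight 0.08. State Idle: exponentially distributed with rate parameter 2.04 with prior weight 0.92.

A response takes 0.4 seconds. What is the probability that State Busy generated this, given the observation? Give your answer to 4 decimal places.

Posterior ∝ prior × likelihood, so P(k | x) ∝ π_k f_k(x); normalise over all components.
Exponential densities:
  L_Busy = 0.627909
  L_Idle = 0.902082
Unnormalised posteriors:
  π_Busy·L_Busy = 0.08 × 0.627909 = 0.0502327
  π_Idle·L_Idle = 0.92 × 0.902082 = 0.829915
Marginal: 0.0502327 + 0.829915 = 0.880148
P(State Busy | the observation) ≈ 0.0571

0.0571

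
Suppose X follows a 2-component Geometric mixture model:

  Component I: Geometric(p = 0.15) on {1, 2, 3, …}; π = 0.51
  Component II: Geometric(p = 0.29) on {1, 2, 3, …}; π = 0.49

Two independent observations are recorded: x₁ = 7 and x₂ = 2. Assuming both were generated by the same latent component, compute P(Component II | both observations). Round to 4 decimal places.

The responsibility of component k is π_k f_k(x) divided by Σ_j π_j f_j(x).
Since both observations come from the same component, the likelihood for component k is f_k(x₁)·f_k(x₂).
  L_I = [0.0565724] × [0.1275] = 0.00721298
  L_II = [0.0371491] × [0.2059] = 0.007649
Weight by the priors:
  π_I·L_I = 0.51 × 0.00721298 = 0.00367862
  π_II·L_II = 0.49 × 0.007649 = 0.00374801
Normaliser: 0.00367862 + 0.00374801 = 0.00742663
Responsibility of Component II: 0.00374801 / 0.00742663 ≈ 0.5047

0.5047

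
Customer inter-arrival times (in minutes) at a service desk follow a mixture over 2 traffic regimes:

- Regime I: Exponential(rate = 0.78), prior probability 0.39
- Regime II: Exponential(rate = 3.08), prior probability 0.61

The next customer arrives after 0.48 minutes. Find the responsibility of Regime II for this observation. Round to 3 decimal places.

0.672

Apply Bayes' rule: the posterior for each component is proportional to its prior times its likelihood at x.
Component likelihoods at x = 0.48 minutes:
  L_I = 0.78·e^(−0.78·0.48) = 0.78·e^(−0.3744) = 0.536407
  L_II = 3.08·e^(−3.08·0.48) = 3.08·e^(−1.4784) = 0.702247
Unnormalised posteriors:
  w_I·L_I = 0.39 × 0.536407 = 0.209199
  w_II·L_II = 0.61 × 0.702247 = 0.428371
Normaliser: 0.209199 + 0.428371 = 0.637569
So the posterior for Regime II is 0.428371 / 0.637569 ≈ 0.672.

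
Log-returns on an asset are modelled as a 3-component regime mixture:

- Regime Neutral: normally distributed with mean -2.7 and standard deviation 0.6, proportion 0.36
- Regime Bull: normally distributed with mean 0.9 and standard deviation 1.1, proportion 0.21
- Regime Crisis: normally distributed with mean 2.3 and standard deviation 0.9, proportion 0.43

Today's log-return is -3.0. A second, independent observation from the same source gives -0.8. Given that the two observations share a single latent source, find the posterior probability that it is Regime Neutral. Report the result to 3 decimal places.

0.984

Apply Bayes' rule: the posterior for each component is proportional to its prior times its likelihood at x.
Since both observations come from the same component, the likelihood for component k is f_k(x₁)·f_k(x₂).
  f_Neutral = [(1/(0.6·√(2π)))·exp(−(-3.0−-2.7)²/(2·0.6²)) = 0.664904·exp(-0.12500) = 0.586776] × [0.00441829] = 0.00259255
  f_Bull = [(1/(1.1·√(2π)))·exp(−(-3.0−0.9)²/(2·1.1²)) = 0.362675·exp(-6.28512) = 0.000675963] × [0.109869] = 7.42676e-05
  f_Crisis = [(1/(0.9·√(2π)))·exp(−(-3.0−2.3)²/(2·0.9²)) = 0.443269·exp(-17.33951) = 1.30682e-08] × [0.00117595] = 1.53676e-11
Multiply by the mixture weights:
  P(Z=Neutral)·f_Neutral = 0.36 × 0.00259255 = 0.000933317
  P(Z=Bull)·f_Bull = 0.21 × 7.42676e-05 = 1.55962e-05
  P(Z=Crisis)·f_Crisis = 0.43 × 1.53676e-11 = 6.60806e-12
Evidence: 0.000933317 + 1.55962e-05 + 6.60806e-12 = 0.000948913
So the posterior for Regime Neutral is 0.000933317 / 0.000948913 ≈ 0.984.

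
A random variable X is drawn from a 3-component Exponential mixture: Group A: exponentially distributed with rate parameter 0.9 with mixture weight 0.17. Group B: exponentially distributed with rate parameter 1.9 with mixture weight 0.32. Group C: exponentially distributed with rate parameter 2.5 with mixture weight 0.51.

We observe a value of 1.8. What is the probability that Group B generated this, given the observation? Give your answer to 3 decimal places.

Apply Bayes' rule: the posterior for each component is proportional to its prior times its likelihood at x.
Component likelihoods at x = 1.8:
  f_A = 0.9·e^(−0.9·1.8) = 0.9·e^(−1.6200) = 0.178109
  f_B = 1.9·e^(−1.9·1.8) = 1.9·e^(−3.4200) = 0.0621536
  f_C = 2.5·e^(−2.5·1.8) = 2.5·e^(−4.5000) = 0.0277725
Prior × likelihood for each component:
  w_A·f_A = 0.17 × 0.178109 = 0.0302785
  w_B·f_B = 0.32 × 0.0621536 = 0.0198892
  w_C·f_C = 0.51 × 0.0277725 = 0.014164
Evidence: 0.0302785 + 0.0198892 + 0.014164 = 0.0643316
P(Group B | x) = 0.0198892 / 0.0643316 ≈ 0.309

0.309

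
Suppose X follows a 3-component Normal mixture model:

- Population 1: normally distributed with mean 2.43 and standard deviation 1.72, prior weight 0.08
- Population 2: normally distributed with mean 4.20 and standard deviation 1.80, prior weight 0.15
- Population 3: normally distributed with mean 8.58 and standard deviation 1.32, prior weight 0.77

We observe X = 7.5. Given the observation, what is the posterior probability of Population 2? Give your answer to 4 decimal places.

0.0358

P(component k | x) = π_k·f_k(x) / marginal(x), where marginal(x) = Σ_j π_j·f_j(x).
Component likelihoods at x = 7.5:
  L_1 = (1/(1.72·√(2π)))·exp(−(7.5−2.43)²/(2·1.72²)) = 0.231943·exp(-4.34439) = 0.00301048
  L_2 = (1/(1.80·√(2π)))·exp(−(7.5−4.20)²/(2·1.80²)) = 0.221635·exp(-1.68056) = 0.041284
  L_3 = (1/(1.32·√(2π)))·exp(−(7.5−8.58)²/(2·1.32²)) = 0.302229·exp(-0.33471) = 0.216258
Weight by the priors:
  π_1·L_1 = 0.08 × 0.00301048 = 0.000240839
  π_2·L_2 = 0.15 × 0.041284 = 0.0061926
  π_3·L_3 = 0.77 × 0.216258 = 0.166519
Normaliser: 0.000240839 + 0.0061926 + 0.166519 = 0.172952
Responsibility of Population 2: 0.0061926 / 0.172952 ≈ 0.0358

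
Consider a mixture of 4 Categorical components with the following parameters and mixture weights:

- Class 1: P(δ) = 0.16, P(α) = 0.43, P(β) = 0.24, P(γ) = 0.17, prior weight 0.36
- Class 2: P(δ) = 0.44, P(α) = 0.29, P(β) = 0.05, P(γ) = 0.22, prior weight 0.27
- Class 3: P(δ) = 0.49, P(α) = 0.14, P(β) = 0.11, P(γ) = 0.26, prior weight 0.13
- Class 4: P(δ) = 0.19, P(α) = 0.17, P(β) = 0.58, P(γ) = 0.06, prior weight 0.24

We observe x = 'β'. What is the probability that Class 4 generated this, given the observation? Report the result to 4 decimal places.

0.5493

P(component k | x) = w_k·f_k(x) / marginal(x), where marginal(x) = Σ_j w_j·f_j(x).
Component likelihoods at x = 'β':
  L_1 = P(β | comp) = 0.24
  L_2 = P(β | comp) = 0.05
  L_3 = P(β | comp) = 0.11
  L_4 = P(β | comp) = 0.58
Prior × likelihood for each component:
  w_1·L_1 = 0.36 × 0.24 = 0.0864
  w_2·L_2 = 0.27 × 0.05 = 0.0135
  w_3·L_3 = 0.13 × 0.11 = 0.0143
  w_4·L_4 = 0.24 × 0.58 = 0.1392
Sum: 0.0864 + 0.0135 + 0.0143 + 0.1392 = 0.2534
Responsibility of Class 4: 0.1392 / 0.2534 ≈ 0.5493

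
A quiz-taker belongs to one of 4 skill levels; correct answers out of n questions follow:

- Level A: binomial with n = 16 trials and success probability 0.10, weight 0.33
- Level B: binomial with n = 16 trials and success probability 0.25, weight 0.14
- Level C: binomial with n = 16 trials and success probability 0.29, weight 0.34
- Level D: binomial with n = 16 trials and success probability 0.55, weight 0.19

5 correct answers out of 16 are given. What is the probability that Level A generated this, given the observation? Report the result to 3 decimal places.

0.042

The responsibility of component k is π_k f_k(x) divided by Σ_j π_j f_j(x).
Component likelihoods at x = 5 correct answers out of 16:
  L_A = 0.0137072
  L_B = 0.180159
  L_C = 0.207069
  L_D = 0.0336848
Multiply by the mixture weights:
  π_A·L_A = 0.33 × 0.0137072 = 0.00452339
  π_B·L_B = 0.14 × 0.180159 = 0.0252223
  π_C·L_C = 0.34 × 0.207069 = 0.0704034
  π_D·L_D = 0.19 × 0.0336848 = 0.00640011
Sum: 0.00452339 + 0.0252223 + 0.0704034 + 0.00640011 = 0.106549
P(Level A | 5 correct answers out of 16) ≈ 0.042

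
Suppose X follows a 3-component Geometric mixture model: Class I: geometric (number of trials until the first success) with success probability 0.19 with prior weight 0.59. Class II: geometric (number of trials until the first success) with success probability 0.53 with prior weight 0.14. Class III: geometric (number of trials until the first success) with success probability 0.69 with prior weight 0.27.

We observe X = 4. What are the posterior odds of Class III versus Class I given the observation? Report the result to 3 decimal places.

0.093

Only the two components matter; the odds are (P(Z=i) f_i(x)) / (P(Z=j) f_j(x)).
Component likelihoods at x = 4:
  L_I = 0.19·(1−0.19)^3 = 0.19·0.531441 = 0.100974
  L_II = 0.53·(1−0.53)^3 = 0.53·0.103823 = 0.0550262
  L_III = 0.69·(1−0.69)^3 = 0.69·0.029791 = 0.0205558
0.00555006 / 0.0595745 ≈ 0.093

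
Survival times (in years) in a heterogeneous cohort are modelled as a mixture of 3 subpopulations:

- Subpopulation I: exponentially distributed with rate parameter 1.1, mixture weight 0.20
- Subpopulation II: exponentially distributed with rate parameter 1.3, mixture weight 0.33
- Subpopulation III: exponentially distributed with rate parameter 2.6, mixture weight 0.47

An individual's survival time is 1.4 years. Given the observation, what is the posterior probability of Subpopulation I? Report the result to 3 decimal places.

0.317

Apply Bayes' rule: the posterior for each component is proportional to its prior times its likelihood at x.
Component likelihoods at x = 1.4 years:
  L_I = 0.235819
  L_II = 0.210633
  L_III = 0.0682561
Prior × likelihood for each component:
  w_I·L_I = 0.20 × 0.235819 = 0.0471638
  w_II·L_II = 0.33 × 0.210633 = 0.069509
  w_III·L_III = 0.47 × 0.0682561 = 0.0320804
Sum: 0.0471638 + 0.069509 + 0.0320804 = 0.148753
So the posterior for Subpopulation I is 0.0471638 / 0.148753 ≈ 0.317.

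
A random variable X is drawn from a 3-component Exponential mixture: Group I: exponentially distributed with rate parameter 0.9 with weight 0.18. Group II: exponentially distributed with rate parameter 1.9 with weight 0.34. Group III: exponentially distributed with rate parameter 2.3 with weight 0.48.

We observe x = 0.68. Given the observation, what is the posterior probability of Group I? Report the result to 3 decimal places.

P(component k | x) = w_k·f_k(x) / marginal(x), where marginal(x) = Σ_j w_j·f_j(x).
Evaluate each component's likelihood at the observed value:
  f_I = 0.488039
  f_II = 0.52197
  f_III = 0.481384
Weight by the priors:
  w_I·f_I = 0.18 × 0.488039 = 0.087847
  w_II·f_II = 0.34 × 0.52197 = 0.17747
  w_III·f_III = 0.48 × 0.481384 = 0.231064
Marginal: 0.087847 + 0.17747 + 0.231064 = 0.496381
So the posterior for Group I is 0.087847 / 0.496381 ≈ 0.177.

0.177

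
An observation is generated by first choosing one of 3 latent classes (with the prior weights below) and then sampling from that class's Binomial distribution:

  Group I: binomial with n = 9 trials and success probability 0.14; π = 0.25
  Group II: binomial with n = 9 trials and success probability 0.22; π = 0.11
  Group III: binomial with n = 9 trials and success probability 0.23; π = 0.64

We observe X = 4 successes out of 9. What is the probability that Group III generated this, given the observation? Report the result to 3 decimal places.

Apply Bayes' rule: the posterior for each component is proportional to its prior times its likelihood at x.
Binomial probabilities:
  L_I = C(9,4)·0.14^4·0.86^5 = 126·0.00038416·0.470427 = 0.0227706
  L_II = C(9,4)·0.22^4·0.78^5 = 126·0.00234256·0.288717 = 0.0852186
  L_III = C(9,4)·0.23^4·0.77^5 = 126·0.00279841·0.270678 = 0.0954411
Unnormalised posteriors:
  π_I·L_I = 0.25 × 0.0227706 = 0.00569266
  π_II·L_II = 0.11 × 0.0852186 = 0.00937404
  π_III·L_III = 0.64 × 0.0954411 = 0.0610823
Denominator: 0.00569266 + 0.00937404 + 0.0610823 = 0.076149
Responsibility of Group III: 0.0610823 / 0.076149 ≈ 0.802

0.802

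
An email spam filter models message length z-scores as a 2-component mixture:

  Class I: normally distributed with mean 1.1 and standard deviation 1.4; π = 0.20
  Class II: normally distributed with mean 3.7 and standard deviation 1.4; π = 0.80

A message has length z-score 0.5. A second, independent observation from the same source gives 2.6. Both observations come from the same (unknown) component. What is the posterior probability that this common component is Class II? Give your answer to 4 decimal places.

By Bayes' theorem, P(k | x) = P(Z=k) f_k(x) / Σ_j P(Z=j) f_j(x).
Since both observations come from the same component, the likelihood for component k is f_k(x₁)·f_k(x₂).
  L_I = [0.259955] × [0.160511] = 0.0417257
  L_II = [0.0209073] × [0.20928] = 0.00437548
Weight by the priors:
  P(Z=I)·L_I = 0.20 × 0.0417257 = 0.00834514
  P(Z=II)·L_II = 0.80 × 0.00437548 = 0.00350038
Normaliser: 0.00834514 + 0.00350038 = 0.0118455
P(Class II | x₁,x₂) = 0.00350038 / 0.0118455 ≈ 0.2955

0.2955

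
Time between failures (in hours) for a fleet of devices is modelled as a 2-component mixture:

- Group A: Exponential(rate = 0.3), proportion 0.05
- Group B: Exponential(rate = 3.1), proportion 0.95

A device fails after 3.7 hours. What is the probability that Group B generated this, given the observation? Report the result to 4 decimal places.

0.0062

P(component k | x) = P(Z=k)·f_k(x) / marginal(x), where marginal(x) = Σ_j P(Z=j)·f_j(x).
Evaluate each component's likelihood at the observed value:
  L_A = 0.3·e^(−0.3·3.7) = 0.3·e^(−1.1100) = 0.0988677
  L_B = 3.1·e^(−3.1·3.7) = 3.1·e^(−11.4700) = 3.23597e-05
Weight by the priors:
  P(Z=A)·L_A = 0.05 × 0.0988677 = 0.00494338
  P(Z=B)·L_B = 0.95 × 3.23597e-05 = 3.07417e-05
Evidence: 0.00494338 + 3.07417e-05 = 0.00497413
Responsibility of Group B: 3.07417e-05 / 0.00497413 ≈ 0.0062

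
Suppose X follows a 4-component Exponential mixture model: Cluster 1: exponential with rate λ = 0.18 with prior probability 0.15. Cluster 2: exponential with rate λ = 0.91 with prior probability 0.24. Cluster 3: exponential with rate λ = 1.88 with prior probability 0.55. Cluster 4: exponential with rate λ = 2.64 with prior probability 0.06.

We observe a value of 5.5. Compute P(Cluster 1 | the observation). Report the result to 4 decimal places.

0.8701

The responsibility of component k is w_k f_k(x) divided by Σ_j w_j f_j(x).
Exponential densities:
  p_1 = 0.18·e^(−0.18·5.5) = 0.18·e^(−0.9900) = 0.0668838
  p_2 = 0.91·e^(−0.91·5.5) = 0.91·e^(−5.0050) = 0.00610095
  p_3 = 1.88·e^(−1.88·5.5) = 1.88·e^(−10.3400) = 6.07509e-05
  p_4 = 2.64·e^(−2.64·5.5) = 2.64·e^(−14.5200) = 1.30511e-06
Weight by the priors:
  w_1·p_1 = 0.15 × 0.0668838 = 0.0100326
  w_2·p_2 = 0.24 × 0.00610095 = 0.00146423
  w_3·p_3 = 0.55 × 6.07509e-05 = 3.3413e-05
  w_4·p_4 = 0.06 × 1.30511e-06 = 7.83068e-08
Evidence: 0.0100326 + 0.00146423 + 3.3413e-05 + 7.83068e-08 = 0.0115303
P(Cluster 1 | 5.5) ≈ 0.8701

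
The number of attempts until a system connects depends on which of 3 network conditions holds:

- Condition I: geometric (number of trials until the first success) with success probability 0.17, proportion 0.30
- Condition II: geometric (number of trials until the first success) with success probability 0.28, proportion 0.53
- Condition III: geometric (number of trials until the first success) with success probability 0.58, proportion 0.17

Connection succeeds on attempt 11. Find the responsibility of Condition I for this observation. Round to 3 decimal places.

0.587

P(component k | x) = π_k·f_k(x) / marginal(x), where marginal(x) = Σ_j π_j·f_j(x).
Geometric probabilities:
  L_I = 0.17·(1−0.17)^10 = 0.17·0.15516 = 0.0263773
  L_II = 0.28·(1−0.28)^10 = 0.28·0.0374391 = 0.0104829
  L_III = 0.58·(1−0.58)^10 = 0.58·0.000170802 = 9.90651e-05
Multiply by the mixture weights:
  π_I·L_I = 0.30 × 0.0263773 = 0.00791318
  π_II·L_II = 0.53 × 0.0104829 = 0.00555596
  π_III·L_III = 0.17 × 9.90651e-05 = 1.68411e-05
Marginal: 0.00791318 + 0.00555596 + 1.68411e-05 = 0.013486
Responsibility of Condition I: 0.00791318 / 0.013486 ≈ 0.587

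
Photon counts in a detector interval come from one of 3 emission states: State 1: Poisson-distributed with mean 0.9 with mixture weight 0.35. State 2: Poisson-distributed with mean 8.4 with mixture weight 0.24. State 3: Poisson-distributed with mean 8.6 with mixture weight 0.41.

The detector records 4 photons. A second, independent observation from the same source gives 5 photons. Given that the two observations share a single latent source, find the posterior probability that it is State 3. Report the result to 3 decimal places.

Apply Bayes' rule: the posterior for each component is proportional to its prior times its likelihood at x.
Since both observations come from the same component, the likelihood for component k is f_k(x₁)·f_k(x₂).
  p_1 = [0.0111146] × [0.00200063] = 2.22362e-05
  p_2 = [0.0466479] × [0.0783685] = 0.00365573
  p_3 = [0.0419614] × [0.0721736] = 0.00302851
Unnormalised posteriors:
  π_1·p_1 = 0.35 × 2.22362e-05 = 7.78266e-06
  π_2·p_2 = 0.24 × 0.00365573 = 0.000877375
  π_3·p_3 = 0.41 × 0.00302851 = 0.00124169
Normaliser: 7.78266e-06 + 0.000877375 + 0.00124169 = 0.00212684
P(State 3 | x₁,x₂) ≈ 0.584

0.584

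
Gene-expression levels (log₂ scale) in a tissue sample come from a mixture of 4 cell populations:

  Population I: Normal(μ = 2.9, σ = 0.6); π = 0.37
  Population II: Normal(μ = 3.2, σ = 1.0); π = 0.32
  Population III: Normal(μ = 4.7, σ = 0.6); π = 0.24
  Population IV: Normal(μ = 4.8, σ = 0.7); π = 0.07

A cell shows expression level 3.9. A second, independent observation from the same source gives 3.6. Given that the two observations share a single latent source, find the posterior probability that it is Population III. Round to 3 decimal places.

Posterior ∝ prior × likelihood, so P(k | x) ∝ P(Z=k) f_k(x); normalise over all components.
Since both observations come from the same component, the likelihood for component k is f_k(x₁)·f_k(x₂).
  f_I = [(1/(0.6·√(2π)))·exp(−(3.9−2.9)²/(2·0.6²)) = 0.664904·exp(-1.38889) = 0.165795] × [0.336664] = 0.0558174
  f_II = [(1/(1.0·√(2π)))·exp(−(3.9−3.2)²/(2·1.0²)) = 0.398942·exp(-0.24500) = 0.312254] × [0.36827] = 0.114994
  f_III = [(1/(0.6·√(2π)))·exp(−(3.9−4.7)²/(2·0.6²)) = 0.664904·exp(-0.88889) = 0.27335] × [0.123852] = 0.0338549
  f_IV = [(1/(0.7·√(2π)))·exp(−(3.9−4.8)²/(2·0.7²)) = 0.569918·exp(-0.82653) = 0.249376] × [0.131119] = 0.0326979
Multiply by the mixture weights:
  P(Z=I)·f_I = 0.37 × 0.0558174 = 0.0206524
  P(Z=II)·f_II = 0.32 × 0.114994 = 0.036798
  P(Z=III)·f_III = 0.24 × 0.0338549 = 0.00812519
  P(Z=IV)·f_IV = 0.07 × 0.0326979 = 0.00228885
Evidence: 0.0206524 + 0.036798 + 0.00812519 + 0.00228885 = 0.0678645
P(Population III | data) ≈ 0.120

0.120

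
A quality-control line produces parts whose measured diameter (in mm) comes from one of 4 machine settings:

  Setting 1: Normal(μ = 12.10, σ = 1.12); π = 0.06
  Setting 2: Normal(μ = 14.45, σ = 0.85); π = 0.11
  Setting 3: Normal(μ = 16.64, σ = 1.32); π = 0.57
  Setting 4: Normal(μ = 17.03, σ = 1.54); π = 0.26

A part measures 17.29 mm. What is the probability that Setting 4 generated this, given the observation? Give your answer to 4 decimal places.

0.3029

Posterior ∝ prior × likelihood, so P(k | x) ∝ w_k f_k(x); normalise over all components.
Evaluate each component's likelihood at the observed value:
  f_1 = (1/(1.12·√(2π)))·exp(−(17.29−12.10)²/(2·1.12²)) = 0.356198·exp(-10.73665) = 7.74151e-06
  f_2 = (1/(0.85·√(2π)))·exp(−(17.29−14.45)²/(2·0.85²)) = 0.469344·exp(-5.58173) = 0.00176757
  f_3 = (1/(1.32·√(2π)))·exp(−(17.29−16.64)²/(2·1.32²)) = 0.302229·exp(-0.12124) = 0.267721
  f_4 = (1/(1.54·√(2π)))·exp(−(17.29−17.03)²/(2·1.54²)) = 0.259053·exp(-0.01425) = 0.255388
Weight by the priors:
  w_1·f_1 = 0.06 × 7.74151e-06 = 4.6449e-07
  w_2·f_2 = 0.11 × 0.00176757 = 0.000194433
  w_3·f_3 = 0.57 × 0.267721 = 0.152601
  w_4·f_4 = 0.26 × 0.255388 = 0.0664008
Marginal: 4.6449e-07 + 0.000194433 + 0.152601 + 0.0664008 = 0.219196
So the posterior for Setting 4 is 0.0664008 / 0.219196 ≈ 0.3029.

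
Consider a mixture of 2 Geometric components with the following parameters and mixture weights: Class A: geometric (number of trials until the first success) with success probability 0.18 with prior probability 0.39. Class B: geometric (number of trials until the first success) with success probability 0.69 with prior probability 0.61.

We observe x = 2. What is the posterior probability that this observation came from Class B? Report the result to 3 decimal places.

P(component k | x) = w_k·f_k(x) / marginal(x), where marginal(x) = Σ_j w_j·f_j(x).
Component likelihoods at x = 2:
  L_A = 0.1476
  L_B = 0.2139
Weight by the priors:
  w_A·L_A = 0.39 × 0.1476 = 0.057564
  w_B·L_B = 0.61 × 0.2139 = 0.130479
Denominator: 0.057564 + 0.130479 = 0.188043
P(Class B | 2) = 0.130479 / 0.188043 ≈ 0.694

0.694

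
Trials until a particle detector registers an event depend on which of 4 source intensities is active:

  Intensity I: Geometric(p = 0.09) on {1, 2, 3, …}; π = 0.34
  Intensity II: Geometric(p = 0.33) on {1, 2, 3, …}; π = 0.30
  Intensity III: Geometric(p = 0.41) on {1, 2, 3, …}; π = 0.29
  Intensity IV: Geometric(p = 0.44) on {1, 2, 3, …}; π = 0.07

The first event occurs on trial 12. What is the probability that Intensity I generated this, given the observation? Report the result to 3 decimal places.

0.870

Posterior ∝ prior × likelihood, so P(k | x) ∝ π_k f_k(x); normalise over all components.
Evaluate each component's likelihood at the observed value:
  p_I = 0.09·(1−0.09)^11 = 0.09·0.354369 = 0.0318932
  p_II = 0.33·(1−0.33)^11 = 0.33·0.012213 = 0.00403029
  p_III = 0.41·(1−0.41)^11 = 0.41·0.00301559 = 0.00123639
  p_IV = 0.44·(1−0.44)^11 = 0.44·0.00169851 = 0.000747345
Weight by the priors:
  π_I·p_I = 0.34 × 0.0318932 = 0.0108437
  π_II·p_II = 0.30 × 0.00403029 = 0.00120909
  π_III·p_III = 0.29 × 0.00123639 = 0.000358554
  π_IV·p_IV = 0.07 × 0.000747345 = 5.23141e-05
Denominator: 0.0108437 + 0.00120909 + 0.000358554 + 5.23141e-05 = 0.0124636
P(Intensity I | 12) = 0.0108437 / 0.0124636 ≈ 0.870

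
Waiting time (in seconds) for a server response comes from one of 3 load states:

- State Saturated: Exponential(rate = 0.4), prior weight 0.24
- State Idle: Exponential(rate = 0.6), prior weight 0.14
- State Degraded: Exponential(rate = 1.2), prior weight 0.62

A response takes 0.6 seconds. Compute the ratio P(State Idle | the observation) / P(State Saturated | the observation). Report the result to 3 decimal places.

0.776

The posterior odds equal the prior odds times the likelihood ratio: (w_i/w_j)·(f_i(x)/f_j(x)).
Component likelihoods at x = 0.6 seconds:
  L_Saturated = 0.4·e^(−0.4·0.6) = 0.4·e^(−0.2400) = 0.314651
  L_Idle = 0.6·e^(−0.6·0.6) = 0.6·e^(−0.3600) = 0.418606
  L_Degraded = 1.2·e^(−1.2·0.6) = 1.2·e^(−0.7200) = 0.584103
Odds = (0.14/0.24) × (0.418606/0.314651) = 0.583333 × 1.33038 ≈ 0.776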